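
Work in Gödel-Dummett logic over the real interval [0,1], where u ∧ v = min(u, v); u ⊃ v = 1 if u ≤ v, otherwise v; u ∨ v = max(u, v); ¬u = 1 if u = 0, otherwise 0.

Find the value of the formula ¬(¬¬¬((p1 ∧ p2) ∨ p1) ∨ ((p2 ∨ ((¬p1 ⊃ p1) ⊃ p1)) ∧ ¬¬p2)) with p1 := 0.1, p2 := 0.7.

0.00

(p1 ∧ p2) = min(0.1, 0.7) = 0.1
((p1 ∧ p2) ∨ p1) = max(0.1, 0.1) = 0.1
¬((p1 ∧ p2) ∨ p1): Gödel ¬ of 0.1 = 0 (operand ≠ 0)
¬¬((p1 ∧ p2) ∨ p1): Gödel ¬ of 0 = 1 (operand is 0)
¬¬¬((p1 ∧ p2) ∨ p1): Gödel ¬ of 1 = 0 (operand ≠ 0)
¬p1: Gödel ¬ of 0.1 = 0 (operand ≠ 0)
(¬p1 ⊃ p1): 0 ≤ 0.1, so result = 1
((¬p1 ⊃ p1) ⊃ p1): 1 > 0.1, so result = 0.1
(p2 ∨ ((¬p1 ⊃ p1) ⊃ p1)) = max(0.7, 0.1) = 0.7
¬p2: Gödel ¬ of 0.7 = 0 (operand ≠ 0)
¬¬p2: Gödel ¬ of 0 = 1 (operand is 0)
((p2 ∨ ((¬p1 ⊃ p1) ⊃ p1)) ∧ ¬¬p2) = min(0.7, 1) = 0.7
(¬¬¬((p1 ∧ p2) ∨ p1) ∨ ((p2 ∨ ((¬p1 ⊃ p1) ⊃ p1)) ∧ ¬¬p2)) = max(0, 0.7) = 0.7
¬(¬¬¬((p1 ∧ p2) ∨ p1) ∨ ((p2 ∨ ((¬p1 ⊃ p1) ⊃ p1)) ∧ ¬¬p2)): Gödel ¬ of 0.7 = 0 (operand ≠ 0)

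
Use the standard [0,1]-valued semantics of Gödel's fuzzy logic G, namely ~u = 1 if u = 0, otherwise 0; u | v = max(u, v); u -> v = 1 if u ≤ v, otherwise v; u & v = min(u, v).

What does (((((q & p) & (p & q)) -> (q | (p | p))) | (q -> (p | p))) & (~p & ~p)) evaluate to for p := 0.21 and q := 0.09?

(q & p) = min(0.09, 0.21) = 0.09
(p & q) = min(0.21, 0.09) = 0.09
((q & p) & (p & q)) = min(0.09, 0.09) = 0.09
(p | p) = max(0.21, 0.21) = 0.21
(q | (p | p)) = max(0.09, 0.21) = 0.21
(((q & p) & (p & q)) -> (q | (p | p))): 0.09 ≤ 0.21, so result = 1
(p | p) = max(0.21, 0.21) = 0.21
(q -> (p | p)): 0.09 ≤ 0.21, so result = 1
((((q & p) & (p & q)) -> (q | (p | p))) | (q -> (p | p))) = max(1, 1) = 1
~p: Gödel ¬ of 0.21 = 0 (operand ≠ 0)
~p: Gödel ¬ of 0.21 = 0 (operand ≠ 0)
(~p & ~p) = min(0, 0) = 0
(((((q & p) & (p & q)) -> (q | (p | p))) | (q -> (p | p))) & (~p & ~p)) = min(1, 0) = 0

0.00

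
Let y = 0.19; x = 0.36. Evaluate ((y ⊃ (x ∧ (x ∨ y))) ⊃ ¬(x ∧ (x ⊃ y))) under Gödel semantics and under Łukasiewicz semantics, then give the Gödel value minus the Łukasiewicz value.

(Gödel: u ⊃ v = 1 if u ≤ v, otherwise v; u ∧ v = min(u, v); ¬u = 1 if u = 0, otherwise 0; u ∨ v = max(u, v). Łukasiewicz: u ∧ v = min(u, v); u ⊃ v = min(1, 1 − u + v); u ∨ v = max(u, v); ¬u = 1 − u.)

-0.64

Gödel evaluation:
  (x ∨ y) = max(0.36, 0.19) = 0.36
  (x ∧ (x ∨ y)) = min(0.36, 0.36) = 0.36
  (y ⊃ (x ∧ (x ∨ y))): 0.19 ≤ 0.36, so result = 1
  (x ⊃ y): 0.36 > 0.19, so result = 0.19
  (x ∧ (x ⊃ y)) = min(0.36, 0.19) = 0.19
  ¬(x ∧ (x ⊃ y)): Gödel ¬ of 0.19 = 0 (operand ≠ 0)
  ((y ⊃ (x ∧ (x ∨ y))) ⊃ ¬(x ∧ (x ⊃ y))): 1 > 0, so result = 0
  Gödel value = 0
Łukasiewicz evaluation:
  (x ∨ y) = max(0.36, 0.19) = 0.36
  (x ∧ (x ∨ y)) = min(0.36, 0.36) = 0.36
  (y ⊃ (x ∧ (x ∨ y))): min(1, 1 − 0.19 + 0.36) = 1
  (x ⊃ y): min(1, 1 − 0.36 + 0.19) = 0.83
  (x ∧ (x ⊃ y)) = min(0.36, 0.83) = 0.36
  ¬(x ∧ (x ⊃ y)): Łukasiewicz ¬ gives 1 − 0.36 = 0.64
  ((y ⊃ (x ∧ (x ∨ y))) ⊃ ¬(x ∧ (x ⊃ y))): min(1, 1 − 1 + 0.64) = 0.64
  Łukasiewicz value = 0.64
Difference: 0 − 0.64 = -0.64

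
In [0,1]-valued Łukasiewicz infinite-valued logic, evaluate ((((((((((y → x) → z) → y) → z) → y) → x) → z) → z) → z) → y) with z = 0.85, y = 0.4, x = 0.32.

0.47

(y → x): min(1, 1 − 0.4 + 0.32) = 0.92
((y → x) → z): min(1, 1 − 0.92 + 0.85) = 0.93
(((y → x) → z) → y): min(1, 1 − 0.93 + 0.4) = 0.47
((((y → x) → z) → y) → z): min(1, 1 − 0.47 + 0.85) = 1
(((((y → x) → z) → y) → z) → y): min(1, 1 − 1 + 0.4) = 0.4
((((((y → x) → z) → y) → z) → y) → x): min(1, 1 − 0.4 + 0.32) = 0.92
(((((((y → x) → z) → y) → z) → y) → x) → z): min(1, 1 − 0.92 + 0.85) = 0.93
((((((((y → x) → z) → y) → z) → y) → x) → z) → z): min(1, 1 − 0.93 + 0.85) = 0.92
(((((((((y → x) → z) → y) → z) → y) → x) → z) → z) → z): min(1, 1 − 0.92 + 0.85) = 0.93
((((((((((y → x) → z) → y) → z) → y) → x) → z) → z) → z) → y): min(1, 1 − 0.93 + 0.4) = 0.47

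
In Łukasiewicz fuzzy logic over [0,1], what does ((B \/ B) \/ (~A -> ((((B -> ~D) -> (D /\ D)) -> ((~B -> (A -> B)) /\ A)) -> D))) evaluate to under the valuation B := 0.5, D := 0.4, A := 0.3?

(B \/ B) = max(0.5, 0.5) = 0.5
~A: Łukasiewicz ¬ gives 1 − 0.3 = 0.7
~D: Łukasiewicz ¬ gives 1 − 0.4 = 0.6
(B -> ~D): min(1, 1 − 0.5 + 0.6) = 1
(D /\ D) = min(0.4, 0.4) = 0.4
((B -> ~D) -> (D /\ D)): min(1, 1 − 1 + 0.4) = 0.4
~B: Łukasiewicz ¬ gives 1 − 0.5 = 0.5
(A -> B): min(1, 1 − 0.3 + 0.5) = 1
(~B -> (A -> B)): min(1, 1 − 0.5 + 1) = 1
((~B -> (A -> B)) /\ A) = min(1, 0.3) = 0.3
(((B -> ~D) -> (D /\ D)) -> ((~B -> (A -> B)) /\ A)): min(1, 1 − 0.4 + 0.3) = 0.9
((((B -> ~D) -> (D /\ D)) -> ((~B -> (A -> B)) /\ A)) -> D): min(1, 1 − 0.9 + 0.4) = 0.5
(~A -> ((((B -> ~D) -> (D /\ D)) -> ((~B -> (A -> B)) /\ A)) -> D)): min(1, 1 − 0.7 + 0.5) = 0.8
((B \/ B) \/ (~A -> ((((B -> ~D) -> (D /\ D)) -> ((~B -> (A -> B)) /\ A)) -> D))) = max(0.5, 0.8) = 0.8

0.80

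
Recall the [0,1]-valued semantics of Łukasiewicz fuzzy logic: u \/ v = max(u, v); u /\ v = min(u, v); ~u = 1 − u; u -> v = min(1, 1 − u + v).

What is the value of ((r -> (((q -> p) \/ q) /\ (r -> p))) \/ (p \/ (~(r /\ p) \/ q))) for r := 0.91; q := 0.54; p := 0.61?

0.79

(q -> p): min(1, 1 − 0.54 + 0.61) = 1
((q -> p) \/ q) = max(1, 0.54) = 1
(r -> p): min(1, 1 − 0.91 + 0.61) = 0.7
(((q -> p) \/ q) /\ (r -> p)) = min(1, 0.7) = 0.7
(r -> (((q -> p) \/ q) /\ (r -> p))): min(1, 1 − 0.91 + 0.7) = 0.79
(r /\ p) = min(0.91, 0.61) = 0.61
~(r /\ p): Łukasiewicz ¬ gives 1 − 0.61 = 0.39
(~(r /\ p) \/ q) = max(0.39, 0.54) = 0.54
(p \/ (~(r /\ p) \/ q)) = max(0.61, 0.54) = 0.61
((r -> (((q -> p) \/ q) /\ (r -> p))) \/ (p \/ (~(r /\ p) \/ q))) = max(0.79, 0.61) = 0.79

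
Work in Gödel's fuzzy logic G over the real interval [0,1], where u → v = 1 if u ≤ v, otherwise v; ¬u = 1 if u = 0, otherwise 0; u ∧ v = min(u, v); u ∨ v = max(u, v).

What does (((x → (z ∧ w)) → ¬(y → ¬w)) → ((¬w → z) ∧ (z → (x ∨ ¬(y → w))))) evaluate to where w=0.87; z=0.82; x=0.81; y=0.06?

0.81

(z ∧ w) = min(0.82, 0.87) = 0.82
(x → (z ∧ w)): 0.81 ≤ 0.82, so result = 1
¬w: Gödel ¬ of 0.87 = 0 (operand ≠ 0)
(y → ¬w): 0.06 > 0, so result = 0
¬(y → ¬w): Gödel ¬ of 0 = 1 (operand is 0)
((x → (z ∧ w)) → ¬(y → ¬w)): 1 ≤ 1, so result = 1
¬w: Gödel ¬ of 0.87 = 0 (operand ≠ 0)
(¬w → z): 0 ≤ 0.82, so result = 1
(y → w): 0.06 ≤ 0.87, so result = 1
¬(y → w): Gödel ¬ of 1 = 0 (operand ≠ 0)
(x ∨ ¬(y → w)) = max(0.81, 0) = 0.81
(z → (x ∨ ¬(y → w))): 0.82 > 0.81, so result = 0.81
((¬w → z) ∧ (z → (x ∨ ¬(y → w)))) = min(1, 0.81) = 0.81
(((x → (z ∧ w)) → ¬(y → ¬w)) → ((¬w → z) ∧ (z → (x ∨ ¬(y → w))))): 1 > 0.81, so result = 0.81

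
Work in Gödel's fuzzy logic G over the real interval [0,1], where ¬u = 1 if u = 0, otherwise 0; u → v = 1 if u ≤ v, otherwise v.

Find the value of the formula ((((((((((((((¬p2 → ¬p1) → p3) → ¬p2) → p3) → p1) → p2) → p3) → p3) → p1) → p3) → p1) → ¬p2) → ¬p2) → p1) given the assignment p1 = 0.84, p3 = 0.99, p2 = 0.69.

¬p2: Gödel ¬ of 0.69 = 0 (operand ≠ 0)
¬p1: Gödel ¬ of 0.84 = 0 (operand ≠ 0)
(¬p2 → ¬p1): 0 ≤ 0, so result = 1
((¬p2 → ¬p1) → p3): 1 > 0.99, so result = 0.99
¬p2: Gödel ¬ of 0.69 = 0 (operand ≠ 0)
(((¬p2 → ¬p1) → p3) → ¬p2): 0.99 > 0, so result = 0
((((¬p2 → ¬p1) → p3) → ¬p2) → p3): 0 ≤ 0.99, so result = 1
(((((¬p2 → ¬p1) → p3) → ¬p2) → p3) → p1): 1 > 0.84, so result = 0.84
((((((¬p2 → ¬p1) → p3) → ¬p2) → p3) → p1) → p2): 0.84 > 0.69, so result = 0.69
(((((((¬p2 → ¬p1) → p3) → ¬p2) → p3) → p1) → p2) → p3): 0.69 ≤ 0.99, so result = 1
((((((((¬p2 → ¬p1) → p3) → ¬p2) → p3) → p1) → p2) → p3) → p3): 1 > 0.99, so result = 0.99
(((((((((¬p2 → ¬p1) → p3) → ¬p2) → p3) → p1) → p2) → p3) → p3) → p1): 0.99 > 0.84, so result = 0.84
((((((((((¬p2 → ¬p1) → p3) → ¬p2) → p3) → p1) → p2) → p3) → p3) → p1) → p3): 0.84 ≤ 0.99, so result = 1
(((((((((((¬p2 → ¬p1) → p3) → ¬p2) → p3) → p1) → p2) → p3) → p3) → p1) → p3) → p1): 1 > 0.84, so result = 0.84
¬p2: Gödel ¬ of 0.69 = 0 (operand ≠ 0)
((((((((((((¬p2 → ¬p1) → p3) → ¬p2) → p3) → p1) → p2) → p3) → p3) → p1) → p3) → p1) → ¬p2): 0.84 > 0, so result = 0
¬p2: Gödel ¬ of 0.69 = 0 (operand ≠ 0)
(((((((((((((¬p2 → ¬p1) → p3) → ¬p2) → p3) → p1) → p2) → p3) → p3) → p1) → p3) → p1) → ¬p2) → ¬p2): 0 ≤ 0, so result = 1
((((((((((((((¬p2 → ¬p1) → p3) → ¬p2) → p3) → p1) → p2) → p3) → p3) → p1) → p3) → p1) → ¬p2) → ¬p2) → p1): 1 > 0.84, so result = 0.84

0.84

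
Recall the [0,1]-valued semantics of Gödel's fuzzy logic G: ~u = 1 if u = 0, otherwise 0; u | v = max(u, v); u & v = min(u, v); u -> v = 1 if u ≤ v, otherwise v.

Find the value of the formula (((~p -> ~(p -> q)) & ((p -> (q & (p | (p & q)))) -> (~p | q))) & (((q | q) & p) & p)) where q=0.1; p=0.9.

~p: Gödel ¬ of 0.9 = 0 (operand ≠ 0)
(p -> q): 0.9 > 0.1, so result = 0.1
~(p -> q): Gödel ¬ of 0.1 = 0 (operand ≠ 0)
(~p -> ~(p -> q)): 0 ≤ 0, so result = 1
(p & q) = min(0.9, 0.1) = 0.1
(p | (p & q)) = max(0.9, 0.1) = 0.9
(q & (p | (p & q))) = min(0.1, 0.9) = 0.1
(p -> (q & (p | (p & q)))): 0.9 > 0.1, so result = 0.1
~p: Gödel ¬ of 0.9 = 0 (operand ≠ 0)
(~p | q) = max(0, 0.1) = 0.1
((p -> (q & (p | (p & q)))) -> (~p | q)): 0.1 ≤ 0.1, so result = 1
((~p -> ~(p -> q)) & ((p -> (q & (p | (p & q)))) -> (~p | q))) = min(1, 1) = 1
(q | q) = max(0.1, 0.1) = 0.1
((q | q) & p) = min(0.1, 0.9) = 0.1
(((q | q) & p) & p) = min(0.1, 0.9) = 0.1
(((~p -> ~(p -> q)) & ((p -> (q & (p | (p & q)))) -> (~p | q))) & (((q | q) & p) & p)) = min(1, 0.1) = 0.1

0.10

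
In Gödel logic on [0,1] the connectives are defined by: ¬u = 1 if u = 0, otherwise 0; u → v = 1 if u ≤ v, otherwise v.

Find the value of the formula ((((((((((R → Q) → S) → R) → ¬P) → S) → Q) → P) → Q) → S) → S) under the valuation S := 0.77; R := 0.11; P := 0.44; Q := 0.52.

(R → Q): 0.11 ≤ 0.52, so result = 1
((R → Q) → S): 1 > 0.77, so result = 0.77
(((R → Q) → S) → R): 0.77 > 0.11, so result = 0.11
¬P: Gödel ¬ of 0.44 = 0 (operand ≠ 0)
((((R → Q) → S) → R) → ¬P): 0.11 > 0, so result = 0
(((((R → Q) → S) → R) → ¬P) → S): 0 ≤ 0.77, so result = 1
((((((R → Q) → S) → R) → ¬P) → S) → Q): 1 > 0.52, so result = 0.52
(((((((R → Q) → S) → R) → ¬P) → S) → Q) → P): 0.52 > 0.44, so result = 0.44
((((((((R → Q) → S) → R) → ¬P) → S) → Q) → P) → Q): 0.44 ≤ 0.52, so result = 1
(((((((((R → Q) → S) → R) → ¬P) → S) → Q) → P) → Q) → S): 1 > 0.77, so result = 0.77
((((((((((R → Q) → S) → R) → ¬P) → S) → Q) → P) → Q) → S) → S): 0.77 ≤ 0.77, so result = 1

1.00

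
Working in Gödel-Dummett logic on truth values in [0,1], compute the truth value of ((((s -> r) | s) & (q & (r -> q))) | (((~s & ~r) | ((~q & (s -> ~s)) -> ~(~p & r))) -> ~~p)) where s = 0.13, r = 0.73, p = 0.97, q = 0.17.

1.00

(s -> r): 0.13 ≤ 0.73, so result = 1
((s -> r) | s) = max(1, 0.13) = 1
(r -> q): 0.73 > 0.17, so result = 0.17
(q & (r -> q)) = min(0.17, 0.17) = 0.17
(((s -> r) | s) & (q & (r -> q))) = min(1, 0.17) = 0.17
~s: Gödel ¬ of 0.13 = 0 (operand ≠ 0)
~r: Gödel ¬ of 0.73 = 0 (operand ≠ 0)
(~s & ~r) = min(0, 0) = 0
~q: Gödel ¬ of 0.17 = 0 (operand ≠ 0)
~s: Gödel ¬ of 0.13 = 0 (operand ≠ 0)
(s -> ~s): 0.13 > 0, so result = 0
(~q & (s -> ~s)) = min(0, 0) = 0
~p: Gödel ¬ of 0.97 = 0 (operand ≠ 0)
(~p & r) = min(0, 0.73) = 0
~(~p & r): Gödel ¬ of 0 = 1 (operand is 0)
((~q & (s -> ~s)) -> ~(~p & r)): 0 ≤ 1, so result = 1
((~s & ~r) | ((~q & (s -> ~s)) -> ~(~p & r))) = max(0, 1) = 1
~p: Gödel ¬ of 0.97 = 0 (operand ≠ 0)
~~p: Gödel ¬ of 0 = 1 (operand is 0)
(((~s & ~r) | ((~q & (s -> ~s)) -> ~(~p & r))) -> ~~p): 1 ≤ 1, so result = 1
((((s -> r) | s) & (q & (r -> q))) | (((~s & ~r) | ((~q & (s -> ~s)) -> ~(~p & r))) -> ~~p)) = max(0.17, 1) = 1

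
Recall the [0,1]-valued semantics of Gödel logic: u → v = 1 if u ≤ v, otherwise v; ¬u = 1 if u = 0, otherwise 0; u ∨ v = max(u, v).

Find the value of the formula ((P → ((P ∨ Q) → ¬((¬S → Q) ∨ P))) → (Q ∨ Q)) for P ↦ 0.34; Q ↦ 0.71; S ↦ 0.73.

(P ∨ Q) = max(0.34, 0.71) = 0.71
¬S: Gödel ¬ of 0.73 = 0 (operand ≠ 0)
(¬S → Q): 0 ≤ 0.71, so result = 1
((¬S → Q) ∨ P) = max(1, 0.34) = 1
¬((¬S → Q) ∨ P): Gödel ¬ of 1 = 0 (operand ≠ 0)
((P ∨ Q) → ¬((¬S → Q) ∨ P)): 0.71 > 0, so result = 0
(P → ((P ∨ Q) → ¬((¬S → Q) ∨ P))): 0.34 > 0, so result = 0
(Q ∨ Q) = max(0.71, 0.71) = 0.71
((P → ((P ∨ Q) → ¬((¬S → Q) ∨ P))) → (Q ∨ Q)): 0 ≤ 0.71, so result = 1

1.00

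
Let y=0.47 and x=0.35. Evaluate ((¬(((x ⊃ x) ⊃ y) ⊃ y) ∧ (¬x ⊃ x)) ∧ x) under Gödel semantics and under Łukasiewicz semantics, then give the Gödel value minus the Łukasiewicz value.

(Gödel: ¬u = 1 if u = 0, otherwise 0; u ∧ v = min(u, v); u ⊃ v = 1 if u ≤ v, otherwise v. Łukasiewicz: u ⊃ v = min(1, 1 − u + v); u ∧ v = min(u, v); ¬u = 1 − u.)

0.00

Gödel evaluation:
  (x ⊃ x): 0.35 ≤ 0.35, so result = 1
  ((x ⊃ x) ⊃ y): 1 > 0.47, so result = 0.47
  (((x ⊃ x) ⊃ y) ⊃ y): 0.47 ≤ 0.47, so result = 1
  ¬(((x ⊃ x) ⊃ y) ⊃ y): Gödel ¬ of 1 = 0 (operand ≠ 0)
  ¬x: Gödel ¬ of 0.35 = 0 (operand ≠ 0)
  (¬x ⊃ x): 0 ≤ 0.35, so result = 1
  (¬(((x ⊃ x) ⊃ y) ⊃ y) ∧ (¬x ⊃ x)) = min(0, 1) = 0
  ((¬(((x ⊃ x) ⊃ y) ⊃ y) ∧ (¬x ⊃ x)) ∧ x) = min(0, 0.35) = 0
  Gödel value = 0
Łukasiewicz evaluation:
  (x ⊃ x): min(1, 1 − 0.35 + 0.35) = 1
  ((x ⊃ x) ⊃ y): min(1, 1 − 1 + 0.47) = 0.47
  (((x ⊃ x) ⊃ y) ⊃ y): min(1, 1 − 0.47 + 0.47) = 1
  ¬(((x ⊃ x) ⊃ y) ⊃ y): Łukasiewicz ¬ gives 1 − 1 = 0
  ¬x: Łukasiewicz ¬ gives 1 − 0.35 = 0.65
  (¬x ⊃ x): min(1, 1 − 0.65 + 0.35) = 0.7
  (¬(((x ⊃ x) ⊃ y) ⊃ y) ∧ (¬x ⊃ x)) = min(0, 0.7) = 0
  ((¬(((x ⊃ x) ⊃ y) ⊃ y) ∧ (¬x ⊃ x)) ∧ x) = min(0, 0.35) = 0
  Łukasiewicz value = 0
Difference: 0 − 0 = 0.00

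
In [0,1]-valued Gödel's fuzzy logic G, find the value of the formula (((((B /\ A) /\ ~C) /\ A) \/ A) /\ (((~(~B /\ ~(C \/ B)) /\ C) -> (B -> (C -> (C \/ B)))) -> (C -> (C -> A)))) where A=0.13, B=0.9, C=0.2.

0.13

(B /\ A) = min(0.9, 0.13) = 0.13
~C: Gödel ¬ of 0.2 = 0 (operand ≠ 0)
((B /\ A) /\ ~C) = min(0.13, 0) = 0
(((B /\ A) /\ ~C) /\ A) = min(0, 0.13) = 0
((((B /\ A) /\ ~C) /\ A) \/ A) = max(0, 0.13) = 0.13
~B: Gödel ¬ of 0.9 = 0 (operand ≠ 0)
(C \/ B) = max(0.2, 0.9) = 0.9
~(C \/ B): Gödel ¬ of 0.9 = 0 (operand ≠ 0)
(~B /\ ~(C \/ B)) = min(0, 0) = 0
~(~B /\ ~(C \/ B)): Gödel ¬ of 0 = 1 (operand is 0)
(~(~B /\ ~(C \/ B)) /\ C) = min(1, 0.2) = 0.2
(C \/ B) = max(0.2, 0.9) = 0.9
(C -> (C \/ B)): 0.2 ≤ 0.9, so result = 1
(B -> (C -> (C \/ B))): 0.9 ≤ 1, so result = 1
((~(~B /\ ~(C \/ B)) /\ C) -> (B -> (C -> (C \/ B)))): 0.2 ≤ 1, so result = 1
(C -> A): 0.2 > 0.13, so result = 0.13
(C -> (C -> A)): 0.2 > 0.13, so result = 0.13
(((~(~B /\ ~(C \/ B)) /\ C) -> (B -> (C -> (C \/ B)))) -> (C -> (C -> A))): 1 > 0.13, so result = 0.13
(((((B /\ A) /\ ~C) /\ A) \/ A) /\ (((~(~B /\ ~(C \/ B)) /\ C) -> (B -> (C -> (C \/ B)))) -> (C -> (C -> A)))) = min(0.13, 0.13) = 0.13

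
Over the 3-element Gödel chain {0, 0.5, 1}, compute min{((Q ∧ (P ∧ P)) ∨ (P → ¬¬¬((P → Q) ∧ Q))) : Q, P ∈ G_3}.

The minimum is attained at Q = 0.5, P = 0.5:
  (P ∧ P) = min(0.5, 0.5) = 0.5
  (Q ∧ (P ∧ P)) = min(0.5, 0.5) = 0.5
  (P → Q): 0.5 ≤ 0.5, so result = 1
  ((P → Q) ∧ Q) = min(1, 0.5) = 0.5
  ¬((P → Q) ∧ Q): Gödel ¬ of 0.5 = 0 (operand ≠ 0)
  ¬¬((P → Q) ∧ Q): Gödel ¬ of 0 = 1 (operand is 0)
  ¬¬¬((P → Q) ∧ Q): Gödel ¬ of 1 = 0 (operand ≠ 0)
  (P → ¬¬¬((P → Q) ∧ Q)): 0.5 > 0, so result = 0
  ((Q ∧ (P ∧ P)) ∨ (P → ¬¬¬((P → Q) ∧ Q))) = max(0.5, 0) = 0.5
Checking all 9 assignments confirms none give a value below 0.50.

0.50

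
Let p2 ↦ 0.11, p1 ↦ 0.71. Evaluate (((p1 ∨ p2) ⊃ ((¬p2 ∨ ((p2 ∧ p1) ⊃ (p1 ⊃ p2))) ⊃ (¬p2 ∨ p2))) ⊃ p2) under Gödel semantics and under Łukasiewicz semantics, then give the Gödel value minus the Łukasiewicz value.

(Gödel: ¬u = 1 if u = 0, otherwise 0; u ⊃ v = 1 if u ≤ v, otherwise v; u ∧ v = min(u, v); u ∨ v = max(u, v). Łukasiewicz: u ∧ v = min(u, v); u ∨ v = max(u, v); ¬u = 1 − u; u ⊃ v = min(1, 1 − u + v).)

0.89

Gödel evaluation:
  (p1 ∨ p2) = max(0.71, 0.11) = 0.71
  ¬p2: Gödel ¬ of 0.11 = 0 (operand ≠ 0)
  (p2 ∧ p1) = min(0.11, 0.71) = 0.11
  (p1 ⊃ p2): 0.71 > 0.11, so result = 0.11
  ((p2 ∧ p1) ⊃ (p1 ⊃ p2)): 0.11 ≤ 0.11, so result = 1
  (¬p2 ∨ ((p2 ∧ p1) ⊃ (p1 ⊃ p2))) = max(0, 1) = 1
  ¬p2: Gödel ¬ of 0.11 = 0 (operand ≠ 0)
  (¬p2 ∨ p2) = max(0, 0.11) = 0.11
  ((¬p2 ∨ ((p2 ∧ p1) ⊃ (p1 ⊃ p2))) ⊃ (¬p2 ∨ p2)): 1 > 0.11, so result = 0.11
  ((p1 ∨ p2) ⊃ ((¬p2 ∨ ((p2 ∧ p1) ⊃ (p1 ⊃ p2))) ⊃ (¬p2 ∨ p2))): 0.71 > 0.11, so result = 0.11
  (((p1 ∨ p2) ⊃ ((¬p2 ∨ ((p2 ∧ p1) ⊃ (p1 ⊃ p2))) ⊃ (¬p2 ∨ p2))) ⊃ p2): 0.11 ≤ 0.11, so result = 1
  Gödel value = 1
Łukasiewicz evaluation:
  (p1 ∨ p2) = max(0.71, 0.11) = 0.71
  ¬p2: Łukasiewicz ¬ gives 1 − 0.11 = 0.89
  (p2 ∧ p1) = min(0.11, 0.71) = 0.11
  (p1 ⊃ p2): min(1, 1 − 0.71 + 0.11) = 0.4
  ((p2 ∧ p1) ⊃ (p1 ⊃ p2)): min(1, 1 − 0.11 + 0.4) = 1
  (¬p2 ∨ ((p2 ∧ p1) ⊃ (p1 ⊃ p2))) = max(0.89, 1) = 1
  ¬p2: Łukasiewicz ¬ gives 1 − 0.11 = 0.89
  (¬p2 ∨ p2) = max(0.89, 0.11) = 0.89
  ((¬p2 ∨ ((p2 ∧ p1) ⊃ (p1 ⊃ p2))) ⊃ (¬p2 ∨ p2)): min(1, 1 − 1 + 0.89) = 0.89
  ((p1 ∨ p2) ⊃ ((¬p2 ∨ ((p2 ∧ p1) ⊃ (p1 ⊃ p2))) ⊃ (¬p2 ∨ p2))): min(1, 1 − 0.71 + 0.89) = 1
  (((p1 ∨ p2) ⊃ ((¬p2 ∨ ((p2 ∧ p1) ⊃ (p1 ⊃ p2))) ⊃ (¬p2 ∨ p2))) ⊃ p2): min(1, 1 − 1 + 0.11) = 0.11
  Łukasiewicz value = 0.11
Difference: 1 − 0.11 = 0.89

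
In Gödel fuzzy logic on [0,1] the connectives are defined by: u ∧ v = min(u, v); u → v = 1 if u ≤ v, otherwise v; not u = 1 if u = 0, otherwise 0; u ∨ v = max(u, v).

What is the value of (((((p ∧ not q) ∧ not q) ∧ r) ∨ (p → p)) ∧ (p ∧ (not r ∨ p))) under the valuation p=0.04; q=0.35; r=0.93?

not q: Gödel ¬ of 0.35 = 0 (operand ≠ 0)
(p ∧ not q) = min(0.04, 0) = 0
not q: Gödel ¬ of 0.35 = 0 (operand ≠ 0)
((p ∧ not q) ∧ not q) = min(0, 0) = 0
(((p ∧ not q) ∧ not q) ∧ r) = min(0, 0.93) = 0
(p → p): 0.04 ≤ 0.04, so result = 1
((((p ∧ not q) ∧ not q) ∧ r) ∨ (p → p)) = max(0, 1) = 1
not r: Gödel ¬ of 0.93 = 0 (operand ≠ 0)
(not r ∨ p) = max(0, 0.04) = 0.04
(p ∧ (not r ∨ p)) = min(0.04, 0.04) = 0.04
(((((p ∧ not q) ∧ not q) ∧ r) ∨ (p → p)) ∧ (p ∧ (not r ∨ p))) = min(1, 0.04) = 0.04

0.04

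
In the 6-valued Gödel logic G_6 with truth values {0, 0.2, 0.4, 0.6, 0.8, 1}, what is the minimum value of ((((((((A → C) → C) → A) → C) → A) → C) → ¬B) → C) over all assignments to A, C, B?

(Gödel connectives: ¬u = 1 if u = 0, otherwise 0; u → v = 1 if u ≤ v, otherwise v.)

The minimum is attained at A = 0, C = 0, B = 0:
  (A → C): 0 ≤ 0, so result = 1
  ((A → C) → C): 1 > 0, so result = 0
  (((A → C) → C) → A): 0 ≤ 0, so result = 1
  ((((A → C) → C) → A) → C): 1 > 0, so result = 0
  (((((A → C) → C) → A) → C) → A): 0 ≤ 0, so result = 1
  ((((((A → C) → C) → A) → C) → A) → C): 1 > 0, so result = 0
  ¬B: Gödel ¬ of 0 = 1 (operand is 0)
  (((((((A → C) → C) → A) → C) → A) → C) → ¬B): 0 ≤ 1, so result = 1
  ((((((((A → C) → C) → A) → C) → A) → C) → ¬B) → C): 1 > 0, so result = 0
Checking all 216 assignments confirms none give a value below 0.00.

0.00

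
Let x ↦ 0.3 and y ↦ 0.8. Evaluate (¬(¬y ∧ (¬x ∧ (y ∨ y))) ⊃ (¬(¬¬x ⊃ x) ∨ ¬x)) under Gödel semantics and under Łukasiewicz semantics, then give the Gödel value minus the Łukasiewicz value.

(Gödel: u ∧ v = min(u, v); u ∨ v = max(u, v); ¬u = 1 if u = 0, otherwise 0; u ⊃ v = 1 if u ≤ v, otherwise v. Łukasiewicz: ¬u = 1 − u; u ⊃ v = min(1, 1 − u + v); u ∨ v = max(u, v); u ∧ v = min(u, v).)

-0.90

Gödel evaluation:
  ¬y: Gödel ¬ of 0.8 = 0 (operand ≠ 0)
  ¬x: Gödel ¬ of 0.3 = 0 (operand ≠ 0)
  (y ∨ y) = max(0.8, 0.8) = 0.8
  (¬x ∧ (y ∨ y)) = min(0, 0.8) = 0
  (¬y ∧ (¬x ∧ (y ∨ y))) = min(0, 0) = 0
  ¬(¬y ∧ (¬x ∧ (y ∨ y))): Gödel ¬ of 0 = 1 (operand is 0)
  ¬x: Gödel ¬ of 0.3 = 0 (operand ≠ 0)
  ¬¬x: Gödel ¬ of 0 = 1 (operand is 0)
  (¬¬x ⊃ x): 1 > 0.3, so result = 0.3
  ¬(¬¬x ⊃ x): Gödel ¬ of 0.3 = 0 (operand ≠ 0)
  ¬x: Gödel ¬ of 0.3 = 0 (operand ≠ 0)
  (¬(¬¬x ⊃ x) ∨ ¬x) = max(0, 0) = 0
  (¬(¬y ∧ (¬x ∧ (y ∨ y))) ⊃ (¬(¬¬x ⊃ x) ∨ ¬x)): 1 > 0, so result = 0
  Gödel value = 0
Łukasiewicz evaluation:
  ¬y: Łukasiewicz ¬ gives 1 − 0.8 = 0.2
  ¬x: Łukasiewicz ¬ gives 1 − 0.3 = 0.7
  (y ∨ y) = max(0.8, 0.8) = 0.8
  (¬x ∧ (y ∨ y)) = min(0.7, 0.8) = 0.7
  (¬y ∧ (¬x ∧ (y ∨ y))) = min(0.2, 0.7) = 0.2
  ¬(¬y ∧ (¬x ∧ (y ∨ y))): Łukasiewicz ¬ gives 1 − 0.2 = 0.8
  ¬x: Łukasiewicz ¬ gives 1 − 0.3 = 0.7
  ¬¬x: Łukasiewicz ¬ gives 1 − 0.7 = 0.3
  (¬¬x ⊃ x): min(1, 1 − 0.3 + 0.3) = 1
  ¬(¬¬x ⊃ x): Łukasiewicz ¬ gives 1 − 1 = 0
  ¬x: Łukasiewicz ¬ gives 1 − 0.3 = 0.7
  (¬(¬¬x ⊃ x) ∨ ¬x) = max(0, 0.7) = 0.7
  (¬(¬y ∧ (¬x ∧ (y ∨ y))) ⊃ (¬(¬¬x ⊃ x) ∨ ¬x)): min(1, 1 − 0.8 + 0.7) = 0.9
  Łukasiewicz value = 0.9
Difference: 0 − 0.9 = -0.90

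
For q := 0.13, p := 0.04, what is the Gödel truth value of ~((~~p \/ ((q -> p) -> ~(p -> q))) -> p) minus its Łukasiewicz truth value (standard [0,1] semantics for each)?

-0.05

Gödel evaluation:
  ~p: Gödel ¬ of 0.04 = 0 (operand ≠ 0)
  ~~p: Gödel ¬ of 0 = 1 (operand is 0)
  (q -> p): 0.13 > 0.04, so result = 0.04
  (p -> q): 0.04 ≤ 0.13, so result = 1
  ~(p -> q): Gödel ¬ of 1 = 0 (operand ≠ 0)
  ((q -> p) -> ~(p -> q)): 0.04 > 0, so result = 0
  (~~p \/ ((q -> p) -> ~(p -> q))) = max(1, 0) = 1
  ((~~p \/ ((q -> p) -> ~(p -> q))) -> p): 1 > 0.04, so result = 0.04
  ~((~~p \/ ((q -> p) -> ~(p -> q))) -> p): Gödel ¬ of 0.04 = 0 (operand ≠ 0)
  Gödel value = 0
Łukasiewicz evaluation:
  ~p: Łukasiewicz ¬ gives 1 − 0.04 = 0.96
  ~~p: Łukasiewicz ¬ gives 1 − 0.96 = 0.04
  (q -> p): min(1, 1 − 0.13 + 0.04) = 0.91
  (p -> q): min(1, 1 − 0.04 + 0.13) = 1
  ~(p -> q): Łukasiewicz ¬ gives 1 − 1 = 0
  ((q -> p) -> ~(p -> q)): min(1, 1 − 0.91 + 0) = 0.09
  (~~p \/ ((q -> p) -> ~(p -> q))) = max(0.04, 0.09) = 0.09
  ((~~p \/ ((q -> p) -> ~(p -> q))) -> p): min(1, 1 − 0.09 + 0.04) = 0.95
  ~((~~p \/ ((q -> p) -> ~(p -> q))) -> p): Łukasiewicz ¬ gives 1 − 0.95 = 0.05
  Łukasiewicz value = 0.05
Difference: 0 − 0.05 = -0.05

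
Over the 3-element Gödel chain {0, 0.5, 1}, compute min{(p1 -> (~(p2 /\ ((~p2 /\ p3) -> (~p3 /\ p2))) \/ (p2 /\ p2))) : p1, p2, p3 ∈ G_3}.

The minimum is attained at p1 = 1, p2 = 0.5, p3 = 0:
  ~p2: Gödel ¬ of 0.5 = 0 (operand ≠ 0)
  (~p2 /\ p3) = min(0, 0) = 0
  ~p3: Gödel ¬ of 0 = 1 (operand is 0)
  (~p3 /\ p2) = min(1, 0.5) = 0.5
  ((~p2 /\ p3) -> (~p3 /\ p2)): 0 ≤ 0.5, so result = 1
  (p2 /\ ((~p2 /\ p3) -> (~p3 /\ p2))) = min(0.5, 1) = 0.5
  ~(p2 /\ ((~p2 /\ p3) -> (~p3 /\ p2))): Gödel ¬ of 0.5 = 0 (operand ≠ 0)
  (p2 /\ p2) = min(0.5, 0.5) = 0.5
  (~(p2 /\ ((~p2 /\ p3) -> (~p3 /\ p2))) \/ (p2 /\ p2)) = max(0, 0.5) = 0.5
  (p1 -> (~(p2 /\ ((~p2 /\ p3) -> (~p3 /\ p2))) \/ (p2 /\ p2))): 1 > 0.5, so result = 0.5
Checking all 27 assignments confirms none give a value below 0.50.

0.50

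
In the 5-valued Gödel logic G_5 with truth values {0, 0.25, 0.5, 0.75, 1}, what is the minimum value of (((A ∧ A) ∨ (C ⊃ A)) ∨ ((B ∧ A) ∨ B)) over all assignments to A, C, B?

The minimum is attained at A = 0, C = 0.25, B = 0:
  (A ∧ A) = min(0, 0) = 0
  (C ⊃ A): 0.25 > 0, so result = 0
  ((A ∧ A) ∨ (C ⊃ A)) = max(0, 0) = 0
  (B ∧ A) = min(0, 0) = 0
  ((B ∧ A) ∨ B) = max(0, 0) = 0
  (((A ∧ A) ∨ (C ⊃ A)) ∨ ((B ∧ A) ∨ B)) = max(0, 0) = 0
Checking all 125 assignments confirms none give a value below 0.00.

0.00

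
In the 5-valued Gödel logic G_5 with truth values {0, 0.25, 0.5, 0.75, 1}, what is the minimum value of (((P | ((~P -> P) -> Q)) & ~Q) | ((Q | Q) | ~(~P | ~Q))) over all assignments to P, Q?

The minimum is attained at P = 0, Q = 0.25:
  ~P: Gödel ¬ of 0 = 1 (operand is 0)
  (~P -> P): 1 > 0, so result = 0
  ((~P -> P) -> Q): 0 ≤ 0.25, so result = 1
  (P | ((~P -> P) -> Q)) = max(0, 1) = 1
  ~Q: Gödel ¬ of 0.25 = 0 (operand ≠ 0)
  ((P | ((~P -> P) -> Q)) & ~Q) = min(1, 0) = 0
  (Q | Q) = max(0.25, 0.25) = 0.25
  ~P: Gödel ¬ of 0 = 1 (operand is 0)
  ~Q: Gödel ¬ of 0.25 = 0 (operand ≠ 0)
  (~P | ~Q) = max(1, 0) = 1
  ~(~P | ~Q): Gödel ¬ of 1 = 0 (operand ≠ 0)
  ((Q | Q) | ~(~P | ~Q)) = max(0.25, 0) = 0.25
  (((P | ((~P -> P) -> Q)) & ~Q) | ((Q | Q) | ~(~P | ~Q))) = max(0, 0.25) = 0.25
Checking all 25 assignments confirms none give a value below 0.25.

0.25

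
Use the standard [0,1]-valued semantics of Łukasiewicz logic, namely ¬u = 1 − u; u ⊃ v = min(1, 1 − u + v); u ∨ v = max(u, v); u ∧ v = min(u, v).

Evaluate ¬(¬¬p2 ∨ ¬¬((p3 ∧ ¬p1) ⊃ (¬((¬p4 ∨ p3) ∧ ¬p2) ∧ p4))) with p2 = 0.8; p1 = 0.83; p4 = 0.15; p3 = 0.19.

0.02

¬p2: Łukasiewicz ¬ gives 1 − 0.8 = 0.2
¬¬p2: Łukasiewicz ¬ gives 1 − 0.2 = 0.8
¬p1: Łukasiewicz ¬ gives 1 − 0.83 = 0.17
(p3 ∧ ¬p1) = min(0.19, 0.17) = 0.17
¬p4: Łukasiewicz ¬ gives 1 − 0.15 = 0.85
(¬p4 ∨ p3) = max(0.85, 0.19) = 0.85
¬p2: Łukasiewicz ¬ gives 1 − 0.8 = 0.2
((¬p4 ∨ p3) ∧ ¬p2) = min(0.85, 0.2) = 0.2
¬((¬p4 ∨ p3) ∧ ¬p2): Łukasiewicz ¬ gives 1 − 0.2 = 0.8
(¬((¬p4 ∨ p3) ∧ ¬p2) ∧ p4) = min(0.8, 0.15) = 0.15
((p3 ∧ ¬p1) ⊃ (¬((¬p4 ∨ p3) ∧ ¬p2) ∧ p4)): min(1, 1 − 0.17 + 0.15) = 0.98
¬((p3 ∧ ¬p1) ⊃ (¬((¬p4 ∨ p3) ∧ ¬p2) ∧ p4)): Łukasiewicz ¬ gives 1 − 0.98 = 0.02
¬¬((p3 ∧ ¬p1) ⊃ (¬((¬p4 ∨ p3) ∧ ¬p2) ∧ p4)): Łukasiewicz ¬ gives 1 − 0.02 = 0.98
(¬¬p2 ∨ ¬¬((p3 ∧ ¬p1) ⊃ (¬((¬p4 ∨ p3) ∧ ¬p2) ∧ p4))) = max(0.8, 0.98) = 0.98
¬(¬¬p2 ∨ ¬¬((p3 ∧ ¬p1) ⊃ (¬((¬p4 ∨ p3) ∧ ¬p2) ∧ p4))): Łukasiewicz ¬ gives 1 − 0.98 = 0.02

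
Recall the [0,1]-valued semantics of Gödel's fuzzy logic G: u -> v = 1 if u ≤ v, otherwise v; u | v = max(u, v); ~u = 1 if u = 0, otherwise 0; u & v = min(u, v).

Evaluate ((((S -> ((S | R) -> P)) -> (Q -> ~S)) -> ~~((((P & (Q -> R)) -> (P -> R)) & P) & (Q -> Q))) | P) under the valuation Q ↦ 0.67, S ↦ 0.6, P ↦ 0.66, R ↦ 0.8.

1.00

(S | R) = max(0.6, 0.8) = 0.8
((S | R) -> P): 0.8 > 0.66, so result = 0.66
(S -> ((S | R) -> P)): 0.6 ≤ 0.66, so result = 1
~S: Gödel ¬ of 0.6 = 0 (operand ≠ 0)
(Q -> ~S): 0.67 > 0, so result = 0
((S -> ((S | R) -> P)) -> (Q -> ~S)): 1 > 0, so result = 0
(Q -> R): 0.67 ≤ 0.8, so result = 1
(P & (Q -> R)) = min(0.66, 1) = 0.66
(P -> R): 0.66 ≤ 0.8, so result = 1
((P & (Q -> R)) -> (P -> R)): 0.66 ≤ 1, so result = 1
(((P & (Q -> R)) -> (P -> R)) & P) = min(1, 0.66) = 0.66
(Q -> Q): 0.67 ≤ 0.67, so result = 1
((((P & (Q -> R)) -> (P -> R)) & P) & (Q -> Q)) = min(0.66, 1) = 0.66
~((((P & (Q -> R)) -> (P -> R)) & P) & (Q -> Q)): Gödel ¬ of 0.66 = 0 (operand ≠ 0)
~~((((P & (Q -> R)) -> (P -> R)) & P) & (Q -> Q)): Gödel ¬ of 0 = 1 (operand is 0)
(((S -> ((S | R) -> P)) -> (Q -> ~S)) -> ~~((((P & (Q -> R)) -> (P -> R)) & P) & (Q -> Q))): 0 ≤ 1, so result = 1
((((S -> ((S | R) -> P)) -> (Q -> ~S)) -> ~~((((P & (Q -> R)) -> (P -> R)) & P) & (Q -> Q))) | P) = max(1, 0.66) = 1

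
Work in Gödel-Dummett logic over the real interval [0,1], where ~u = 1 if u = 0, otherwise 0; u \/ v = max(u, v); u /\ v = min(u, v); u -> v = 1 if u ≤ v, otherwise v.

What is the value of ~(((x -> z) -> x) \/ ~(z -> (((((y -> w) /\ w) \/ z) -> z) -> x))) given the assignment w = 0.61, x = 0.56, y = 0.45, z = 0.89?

0.00

(x -> z): 0.56 ≤ 0.89, so result = 1
((x -> z) -> x): 1 > 0.56, so result = 0.56
(y -> w): 0.45 ≤ 0.61, so result = 1
((y -> w) /\ w) = min(1, 0.61) = 0.61
(((y -> w) /\ w) \/ z) = max(0.61, 0.89) = 0.89
((((y -> w) /\ w) \/ z) -> z): 0.89 ≤ 0.89, so result = 1
(((((y -> w) /\ w) \/ z) -> z) -> x): 1 > 0.56, so result = 0.56
(z -> (((((y -> w) /\ w) \/ z) -> z) -> x)): 0.89 > 0.56, so result = 0.56
~(z -> (((((y -> w) /\ w) \/ z) -> z) -> x)): Gödel ¬ of 0.56 = 0 (operand ≠ 0)
(((x -> z) -> x) \/ ~(z -> (((((y -> w) /\ w) \/ z) -> z) -> x))) = max(0.56, 0) = 0.56
~(((x -> z) -> x) \/ ~(z -> (((((y -> w) /\ w) \/ z) -> z) -> x))): Gödel ¬ of 0.56 = 0 (operand ≠ 0)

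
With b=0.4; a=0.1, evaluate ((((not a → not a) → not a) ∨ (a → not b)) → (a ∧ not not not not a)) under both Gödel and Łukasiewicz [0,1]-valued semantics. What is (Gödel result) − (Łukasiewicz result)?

0.90

Gödel evaluation:
  not a: Gödel ¬ of 0.1 = 0 (operand ≠ 0)
  not a: Gödel ¬ of 0.1 = 0 (operand ≠ 0)
  (not a → not a): 0 ≤ 0, so result = 1
  not a: Gödel ¬ of 0.1 = 0 (operand ≠ 0)
  ((not a → not a) → not a): 1 > 0, so result = 0
  not b: Gödel ¬ of 0.4 = 0 (operand ≠ 0)
  (a → not b): 0.1 > 0, so result = 0
  (((not a → not a) → not a) ∨ (a → not b)) = max(0, 0) = 0
  not a: Gödel ¬ of 0.1 = 0 (operand ≠ 0)
  not not a: Gödel ¬ of 0 = 1 (operand is 0)
  not not not a: Gödel ¬ of 1 = 0 (operand ≠ 0)
  not not not not a: Gödel ¬ of 0 = 1 (operand is 0)
  (a ∧ not not not not a) = min(0.1, 1) = 0.1
  ((((not a → not a) → not a) ∨ (a → not b)) → (a ∧ not not not not a)): 0 ≤ 0.1, so result = 1
  Gödel value = 1
Łukasiewicz evaluation:
  not a: Łukasiewicz ¬ gives 1 − 0.1 = 0.9
  not a: Łukasiewicz ¬ gives 1 − 0.1 = 0.9
  (not a → not a): min(1, 1 − 0.9 + 0.9) = 1
  not a: Łukasiewicz ¬ gives 1 − 0.1 = 0.9
  ((not a → not a) → not a): min(1, 1 − 1 + 0.9) = 0.9
  not b: Łukasiewicz ¬ gives 1 − 0.4 = 0.6
  (a → not b): min(1, 1 − 0.1 + 0.6) = 1
  (((not a → not a) → not a) ∨ (a → not b)) = max(0.9, 1) = 1
  not a: Łukasiewicz ¬ gives 1 − 0.1 = 0.9
  not not a: Łukasiewicz ¬ gives 1 − 0.9 = 0.1
  not not not a: Łukasiewicz ¬ gives 1 − 0.1 = 0.9
  not not not not a: Łukasiewicz ¬ gives 1 − 0.9 = 0.1
  (a ∧ not not not not a) = min(0.1, 0.1) = 0.1
  ((((not a → not a) → not a) ∨ (a → not b)) → (a ∧ not not not not a)): min(1, 1 − 1 + 0.1) = 0.1
  Łukasiewicz value = 0.1
Difference: 1 − 0.1 = 0.90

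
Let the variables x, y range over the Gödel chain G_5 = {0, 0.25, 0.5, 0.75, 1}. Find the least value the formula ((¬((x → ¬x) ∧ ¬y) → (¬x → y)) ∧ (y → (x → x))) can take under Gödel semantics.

0.25

The minimum is attained at x = 0, y = 0.25:
  ¬x: Gödel ¬ of 0 = 1 (operand is 0)
  (x → ¬x): 0 ≤ 1, so result = 1
  ¬y: Gödel ¬ of 0.25 = 0 (operand ≠ 0)
  ((x → ¬x) ∧ ¬y) = min(1, 0) = 0
  ¬((x → ¬x) ∧ ¬y): Gödel ¬ of 0 = 1 (operand is 0)
  ¬x: Gödel ¬ of 0 = 1 (operand is 0)
  (¬x → y): 1 > 0.25, so result = 0.25
  (¬((x → ¬x) ∧ ¬y) → (¬x → y)): 1 > 0.25, so result = 0.25
  (x → x): 0 ≤ 0, so result = 1
  (y → (x → x)): 0.25 ≤ 1, so result = 1
  ((¬((x → ¬x) ∧ ¬y) → (¬x → y)) ∧ (y → (x → x))) = min(0.25, 1) = 0.25
Checking all 25 assignments confirms none give a value below 0.25.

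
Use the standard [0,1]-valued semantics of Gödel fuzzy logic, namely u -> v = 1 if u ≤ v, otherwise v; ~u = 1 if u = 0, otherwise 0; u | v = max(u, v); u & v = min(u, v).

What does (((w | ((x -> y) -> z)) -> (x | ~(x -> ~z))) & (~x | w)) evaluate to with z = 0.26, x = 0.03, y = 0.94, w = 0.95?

(x -> y): 0.03 ≤ 0.94, so result = 1
((x -> y) -> z): 1 > 0.26, so result = 0.26
(w | ((x -> y) -> z)) = max(0.95, 0.26) = 0.95
~z: Gödel ¬ of 0.26 = 0 (operand ≠ 0)
(x -> ~z): 0.03 > 0, so result = 0
~(x -> ~z): Gödel ¬ of 0 = 1 (operand is 0)
(x | ~(x -> ~z)) = max(0.03, 1) = 1
((w | ((x -> y) -> z)) -> (x | ~(x -> ~z))): 0.95 ≤ 1, so result = 1
~x: Gödel ¬ of 0.03 = 0 (operand ≠ 0)
(~x | w) = max(0, 0.95) = 0.95
(((w | ((x -> y) -> z)) -> (x | ~(x -> ~z))) & (~x | w)) = min(1, 0.95) = 0.95

0.95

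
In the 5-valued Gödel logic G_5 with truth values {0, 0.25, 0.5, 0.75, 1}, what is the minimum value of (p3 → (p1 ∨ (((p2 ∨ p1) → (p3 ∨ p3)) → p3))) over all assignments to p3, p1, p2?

1.00

Every assignment gives 1. For instance at p3 = 0, p1 = 0, p2 = 0:
  (p2 ∨ p1) = max(0, 0) = 0
  (p3 ∨ p3) = max(0, 0) = 0
  ((p2 ∨ p1) → (p3 ∨ p3)): 0 ≤ 0, so result = 1
  (((p2 ∨ p1) → (p3 ∨ p3)) → p3): 1 > 0, so result = 0
  (p1 ∨ (((p2 ∨ p1) → (p3 ∨ p3)) → p3)) = max(0, 0) = 0
  (p3 → (p1 ∨ (((p2 ∨ p1) → (p3 ∨ p3)) → p3))): 0 ≤ 0, so result = 1
All 125 assignments give value 1 — the formula is a G_5-tautology.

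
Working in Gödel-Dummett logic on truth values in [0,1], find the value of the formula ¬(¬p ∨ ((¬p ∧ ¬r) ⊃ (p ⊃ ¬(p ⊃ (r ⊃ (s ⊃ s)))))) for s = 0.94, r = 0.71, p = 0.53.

0.00

¬p: Gödel ¬ of 0.53 = 0 (operand ≠ 0)
¬p: Gödel ¬ of 0.53 = 0 (operand ≠ 0)
¬r: Gödel ¬ of 0.71 = 0 (operand ≠ 0)
(¬p ∧ ¬r) = min(0, 0) = 0
(s ⊃ s): 0.94 ≤ 0.94, so result = 1
(r ⊃ (s ⊃ s)): 0.71 ≤ 1, so result = 1
(p ⊃ (r ⊃ (s ⊃ s))): 0.53 ≤ 1, so result = 1
¬(p ⊃ (r ⊃ (s ⊃ s))): Gödel ¬ of 1 = 0 (operand ≠ 0)
(p ⊃ ¬(p ⊃ (r ⊃ (s ⊃ s)))): 0.53 > 0, so result = 0
((¬p ∧ ¬r) ⊃ (p ⊃ ¬(p ⊃ (r ⊃ (s ⊃ s))))): 0 ≤ 0, so result = 1
(¬p ∨ ((¬p ∧ ¬r) ⊃ (p ⊃ ¬(p ⊃ (r ⊃ (s ⊃ s)))))) = max(0, 1) = 1
¬(¬p ∨ ((¬p ∧ ¬r) ⊃ (p ⊃ ¬(p ⊃ (r ⊃ (s ⊃ s)))))): Gödel ¬ of 1 = 0 (operand ≠ 0)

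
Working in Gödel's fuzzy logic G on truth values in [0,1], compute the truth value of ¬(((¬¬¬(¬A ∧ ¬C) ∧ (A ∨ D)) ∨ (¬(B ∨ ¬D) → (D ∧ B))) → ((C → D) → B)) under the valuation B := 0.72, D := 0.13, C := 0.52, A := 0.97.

0.00

¬A: Gödel ¬ of 0.97 = 0 (operand ≠ 0)
¬C: Gödel ¬ of 0.52 = 0 (operand ≠ 0)
(¬A ∧ ¬C) = min(0, 0) = 0
¬(¬A ∧ ¬C): Gödel ¬ of 0 = 1 (operand is 0)
¬¬(¬A ∧ ¬C): Gödel ¬ of 1 = 0 (operand ≠ 0)
¬¬¬(¬A ∧ ¬C): Gödel ¬ of 0 = 1 (operand is 0)
(A ∨ D) = max(0.97, 0.13) = 0.97
(¬¬¬(¬A ∧ ¬C) ∧ (A ∨ D)) = min(1, 0.97) = 0.97
¬D: Gödel ¬ of 0.13 = 0 (operand ≠ 0)
(B ∨ ¬D) = max(0.72, 0) = 0.72
¬(B ∨ ¬D): Gödel ¬ of 0.72 = 0 (operand ≠ 0)
(D ∧ B) = min(0.13, 0.72) = 0.13
(¬(B ∨ ¬D) → (D ∧ B)): 0 ≤ 0.13, so result = 1
((¬¬¬(¬A ∧ ¬C) ∧ (A ∨ D)) ∨ (¬(B ∨ ¬D) → (D ∧ B))) = max(0.97, 1) = 1
(C → D): 0.52 > 0.13, so result = 0.13
((C → D) → B): 0.13 ≤ 0.72, so result = 1
(((¬¬¬(¬A ∧ ¬C) ∧ (A ∨ D)) ∨ (¬(B ∨ ¬D) → (D ∧ B))) → ((C → D) → B)): 1 ≤ 1, so result = 1
¬(((¬¬¬(¬A ∧ ¬C) ∧ (A ∨ D)) ∨ (¬(B ∨ ¬D) → (D ∧ B))) → ((C → D) → B)): Gödel ¬ of 1 = 0 (operand ≠ 0)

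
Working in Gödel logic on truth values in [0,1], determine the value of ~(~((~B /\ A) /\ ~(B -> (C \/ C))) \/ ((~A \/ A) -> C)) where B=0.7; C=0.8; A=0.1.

0.00

~B: Gödel ¬ of 0.7 = 0 (operand ≠ 0)
(~B /\ A) = min(0, 0.1) = 0
(C \/ C) = max(0.8, 0.8) = 0.8
(B -> (C \/ C)): 0.7 ≤ 0.8, so result = 1
~(B -> (C \/ C)): Gödel ¬ of 1 = 0 (operand ≠ 0)
((~B /\ A) /\ ~(B -> (C \/ C))) = min(0, 0) = 0
~((~B /\ A) /\ ~(B -> (C \/ C))): Gödel ¬ of 0 = 1 (operand is 0)
~A: Gödel ¬ of 0.1 = 0 (operand ≠ 0)
(~A \/ A) = max(0, 0.1) = 0.1
((~A \/ A) -> C): 0.1 ≤ 0.8, so result = 1
(~((~B /\ A) /\ ~(B -> (C \/ C))) \/ ((~A \/ A) -> C)) = max(1, 1) = 1
~(~((~B /\ A) /\ ~(B -> (C \/ C))) \/ ((~A \/ A) -> C)): Gödel ¬ of 1 = 0 (operand ≠ 0)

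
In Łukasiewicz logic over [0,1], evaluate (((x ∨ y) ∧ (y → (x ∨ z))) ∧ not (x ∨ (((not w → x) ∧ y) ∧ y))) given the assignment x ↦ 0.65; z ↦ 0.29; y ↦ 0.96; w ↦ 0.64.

0.04

(x ∨ y) = max(0.65, 0.96) = 0.96
(x ∨ z) = max(0.65, 0.29) = 0.65
(y → (x ∨ z)): min(1, 1 − 0.96 + 0.65) = 0.69
((x ∨ y) ∧ (y → (x ∨ z))) = min(0.96, 0.69) = 0.69
not w: Łukasiewicz ¬ gives 1 − 0.64 = 0.36
(not w → x): min(1, 1 − 0.36 + 0.65) = 1
((not w → x) ∧ y) = min(1, 0.96) = 0.96
(((not w → x) ∧ y) ∧ y) = min(0.96, 0.96) = 0.96
(x ∨ (((not w → x) ∧ y) ∧ y)) = max(0.65, 0.96) = 0.96
not (x ∨ (((not w → x) ∧ y) ∧ y)): Łukasiewicz ¬ gives 1 − 0.96 = 0.04
(((x ∨ y) ∧ (y → (x ∨ z))) ∧ not (x ∨ (((not w → x) ∧ y) ∧ y))) = min(0.69, 0.04) = 0.04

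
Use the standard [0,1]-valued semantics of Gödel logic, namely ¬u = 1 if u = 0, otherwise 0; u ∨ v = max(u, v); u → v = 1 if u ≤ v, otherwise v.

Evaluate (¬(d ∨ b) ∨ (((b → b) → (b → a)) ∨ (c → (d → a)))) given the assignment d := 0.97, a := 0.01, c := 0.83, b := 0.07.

0.01

(d ∨ b) = max(0.97, 0.07) = 0.97
¬(d ∨ b): Gödel ¬ of 0.97 = 0 (operand ≠ 0)
(b → b): 0.07 ≤ 0.07, so result = 1
(b → a): 0.07 > 0.01, so result = 0.01
((b → b) → (b → a)): 1 > 0.01, so result = 0.01
(d → a): 0.97 > 0.01, so result = 0.01
(c → (d → a)): 0.83 > 0.01, so result = 0.01
(((b → b) → (b → a)) ∨ (c → (d → a))) = max(0.01, 0.01) = 0.01
(¬(d ∨ b) ∨ (((b → b) → (b → a)) ∨ (c → (d → a)))) = max(0, 0.01) = 0.01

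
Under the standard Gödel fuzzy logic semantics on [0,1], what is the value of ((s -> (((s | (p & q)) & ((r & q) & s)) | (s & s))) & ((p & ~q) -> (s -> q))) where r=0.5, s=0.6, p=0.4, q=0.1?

1.00

(p & q) = min(0.4, 0.1) = 0.1
(s | (p & q)) = max(0.6, 0.1) = 0.6
(r & q) = min(0.5, 0.1) = 0.1
((r & q) & s) = min(0.1, 0.6) = 0.1
((s | (p & q)) & ((r & q) & s)) = min(0.6, 0.1) = 0.1
(s & s) = min(0.6, 0.6) = 0.6
(((s | (p & q)) & ((r & q) & s)) | (s & s)) = max(0.1, 0.6) = 0.6
(s -> (((s | (p & q)) & ((r & q) & s)) | (s & s))): 0.6 ≤ 0.6, so result = 1
~q: Gödel ¬ of 0.1 = 0 (operand ≠ 0)
(p & ~q) = min(0.4, 0) = 0
(s -> q): 0.6 > 0.1, so result = 0.1
((p & ~q) -> (s -> q)): 0 ≤ 0.1, so result = 1
((s -> (((s | (p & q)) & ((r & q) & s)) | (s & s))) & ((p & ~q) -> (s -> q))) = min(1, 1) = 1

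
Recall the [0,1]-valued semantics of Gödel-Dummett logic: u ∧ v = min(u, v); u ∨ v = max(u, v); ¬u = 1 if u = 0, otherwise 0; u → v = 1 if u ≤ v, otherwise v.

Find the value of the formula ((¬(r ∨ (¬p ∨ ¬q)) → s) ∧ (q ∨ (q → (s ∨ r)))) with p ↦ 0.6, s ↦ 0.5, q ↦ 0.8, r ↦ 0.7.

¬p: Gödel ¬ of 0.6 = 0 (operand ≠ 0)
¬q: Gödel ¬ of 0.8 = 0 (operand ≠ 0)
(¬p ∨ ¬q) = max(0, 0) = 0
(r ∨ (¬p ∨ ¬q)) = max(0.7, 0) = 0.7
¬(r ∨ (¬p ∨ ¬q)): Gödel ¬ of 0.7 = 0 (operand ≠ 0)
(¬(r ∨ (¬p ∨ ¬q)) → s): 0 ≤ 0.5, so result = 1
(s ∨ r) = max(0.5, 0.7) = 0.7
(q → (s ∨ r)): 0.8 > 0.7, so result = 0.7
(q ∨ (q → (s ∨ r))) = max(0.8, 0.7) = 0.8
((¬(r ∨ (¬p ∨ ¬q)) → s) ∧ (q ∨ (q → (s ∨ r)))) = min(1, 0.8) = 0.8

0.80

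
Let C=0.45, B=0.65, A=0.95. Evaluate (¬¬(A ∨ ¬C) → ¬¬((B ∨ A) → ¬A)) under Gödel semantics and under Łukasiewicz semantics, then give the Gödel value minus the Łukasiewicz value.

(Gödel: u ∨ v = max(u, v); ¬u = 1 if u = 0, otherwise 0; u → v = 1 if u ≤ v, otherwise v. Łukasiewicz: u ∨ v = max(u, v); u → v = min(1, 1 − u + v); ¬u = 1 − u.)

Gödel evaluation:
  ¬C: Gödel ¬ of 0.45 = 0 (operand ≠ 0)
  (A ∨ ¬C) = max(0.95, 0) = 0.95
  ¬(A ∨ ¬C): Gödel ¬ of 0.95 = 0 (operand ≠ 0)
  ¬¬(A ∨ ¬C): Gödel ¬ of 0 = 1 (operand is 0)
  (B ∨ A) = max(0.65, 0.95) = 0.95
  ¬A: Gödel ¬ of 0.95 = 0 (operand ≠ 0)
  ((B ∨ A) → ¬A): 0.95 > 0, so result = 0
  ¬((B ∨ A) → ¬A): Gödel ¬ of 0 = 1 (operand is 0)
  ¬¬((B ∨ A) → ¬A): Gödel ¬ of 1 = 0 (operand ≠ 0)
  (¬¬(A ∨ ¬C) → ¬¬((B ∨ A) → ¬A)): 1 > 0, so result = 0
  Gödel value = 0
Łukasiewicz evaluation:
  ¬C: Łukasiewicz ¬ gives 1 − 0.45 = 0.55
  (A ∨ ¬C) = max(0.95, 0.55) = 0.95
  ¬(A ∨ ¬C): Łukasiewicz ¬ gives 1 − 0.95 = 0.05
  ¬¬(A ∨ ¬C): Łukasiewicz ¬ gives 1 − 0.05 = 0.95
  (B ∨ A) = max(0.65, 0.95) = 0.95
  ¬A: Łukasiewicz ¬ gives 1 − 0.95 = 0.05
  ((B ∨ A) → ¬A): min(1, 1 − 0.95 + 0.05) = 0.1
  ¬((B ∨ A) → ¬A): Łukasiewicz ¬ gives 1 − 0.1 = 0.9
  ¬¬((B ∨ A) → ¬A): Łukasiewicz ¬ gives 1 − 0.9 = 0.1
  (¬¬(A ∨ ¬C) → ¬¬((B ∨ A) → ¬A)): min(1, 1 − 0.95 + 0.1) = 0.15
  Łukasiewicz value = 0.15
Difference: 0 − 0.15 = -0.15

-0.15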